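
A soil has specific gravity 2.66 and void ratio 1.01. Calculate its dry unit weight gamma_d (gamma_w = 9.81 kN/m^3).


Using gamma_d = Gs * gamma_w / (1 + e)
gamma_d = 2.66 * 9.81 / (1 + 1.01)
gamma_d = 2.66 * 9.81 / 2.01
gamma_d = 12.982 kN/m^3


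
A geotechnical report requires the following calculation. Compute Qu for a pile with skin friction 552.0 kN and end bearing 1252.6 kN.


Using Qu = Qf + Qb
Qu = 552.0 + 1252.6
Qu = 1804.6 kN


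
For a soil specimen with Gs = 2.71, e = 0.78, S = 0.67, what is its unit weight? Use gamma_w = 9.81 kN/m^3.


Using gamma = gamma_w * (Gs + S*e) / (1 + e)
Numerator: Gs + S*e = 2.71 + 0.67*0.78 = 3.2326
Denominator: 1 + e = 1 + 0.78 = 1.78
gamma = 9.81 * 3.2326 / 1.78
gamma = 17.816 kN/m^3


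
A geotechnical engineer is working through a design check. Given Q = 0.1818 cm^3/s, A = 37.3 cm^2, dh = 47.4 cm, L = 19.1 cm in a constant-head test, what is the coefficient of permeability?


Compute hydraulic gradient:
i = dh / L = 47.4 / 19.1 = 2.48168
Then apply Darcy's law:
k = Q / (A * i)
k = 0.1818 / (37.3 * 2.48168)
k = 0.1818 / 92.5665
k = 0.001964 cm/s


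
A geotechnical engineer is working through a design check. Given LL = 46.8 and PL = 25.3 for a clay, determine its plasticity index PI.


Using PI = LL - PL
PI = 46.8 - 25.3
PI = 21.5


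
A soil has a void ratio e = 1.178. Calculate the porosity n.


Result: 0.5409

Derivation:
Using the relation n = e / (1 + e)
n = 1.178 / (1 + 1.178)
n = 1.178 / 2.178
n = 0.5409


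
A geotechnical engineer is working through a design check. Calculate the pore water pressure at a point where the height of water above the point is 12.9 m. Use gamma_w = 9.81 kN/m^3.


Result: 126.55 kPa

Derivation:
Using u = gamma_w * h_w
u = 9.81 * 12.9
u = 126.55 kPa


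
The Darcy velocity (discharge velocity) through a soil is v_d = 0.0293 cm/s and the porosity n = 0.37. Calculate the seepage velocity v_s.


Using v_s = v_d / n
v_s = 0.0293 / 0.37
v_s = 0.07919 cm/s


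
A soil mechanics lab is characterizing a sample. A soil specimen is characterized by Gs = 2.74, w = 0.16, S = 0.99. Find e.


Result: 0.4428

Derivation:
Using the relation e = Gs * w / S
e = 2.74 * 0.16 / 0.99
e = 0.4428


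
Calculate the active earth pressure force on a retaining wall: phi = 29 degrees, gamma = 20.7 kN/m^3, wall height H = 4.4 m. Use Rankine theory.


Result: 69.53 kN/m

Derivation:
Compute active earth pressure coefficient:
Ka = tan^2(45 - phi/2) = tan^2(30.5) = 0.346974
Compute active force:
Pa = 0.5 * Ka * gamma * H^2
Pa = 0.5 * 0.346974 * 20.7 * 4.4^2
Pa = 69.53 kN/m


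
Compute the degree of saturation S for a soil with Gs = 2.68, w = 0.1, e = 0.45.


Result: 0.5956

Derivation:
Using S = Gs * w / e
S = 2.68 * 0.1 / 0.45
S = 0.5956


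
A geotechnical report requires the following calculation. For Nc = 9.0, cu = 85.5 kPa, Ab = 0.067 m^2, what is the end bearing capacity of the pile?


Result: 51.56 kN

Derivation:
Using Qb = Nc * cu * Ab
Qb = 9.0 * 85.5 * 0.067
Qb = 51.56 kN


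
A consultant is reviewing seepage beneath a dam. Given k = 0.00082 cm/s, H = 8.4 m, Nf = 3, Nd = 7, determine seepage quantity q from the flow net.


Convert k to m/s for unit consistency with H:
k = 0.00082 cm/s = 0.00082 / 100 m/s = 8.2e-06 m/s
Using q = k * H * Nf / Nd
Nf / Nd = 3 / 7 = 0.4286
q = 8.2e-06 * 8.4 * 0.4286
q = 2.952e-05 m^3/s per m


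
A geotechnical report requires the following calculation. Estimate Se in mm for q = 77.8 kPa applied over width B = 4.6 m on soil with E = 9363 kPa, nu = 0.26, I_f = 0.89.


Using Se = q * B * (1 - nu^2) * I_f / E
1 - nu^2 = 1 - 0.26^2 = 0.9324
Se = 77.8 * 4.6 * 0.9324 * 0.89 / 9363
Se = 0.031719 m
Convert to mm: Se = 0.031719 * 1000 = 31.719 mm


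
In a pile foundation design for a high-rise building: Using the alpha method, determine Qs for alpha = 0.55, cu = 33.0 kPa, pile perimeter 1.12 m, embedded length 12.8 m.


Using Qs = alpha * cu * perimeter * L
Qs = 0.55 * 33.0 * 1.12 * 12.8
Qs = 260.2 kN


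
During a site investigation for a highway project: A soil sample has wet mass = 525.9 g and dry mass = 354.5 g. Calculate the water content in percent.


Using w = (m_wet - m_dry) / m_dry * 100
m_wet - m_dry = 525.9 - 354.5 = 171.4 g
w = 171.4 / 354.5 * 100
w = 48.35 %


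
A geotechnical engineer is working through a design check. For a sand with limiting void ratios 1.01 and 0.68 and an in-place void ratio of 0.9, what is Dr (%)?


Using Dr = (e_max - e) / (e_max - e_min) * 100
e_max - e = 1.01 - 0.9 = 0.11
e_max - e_min = 1.01 - 0.68 = 0.33
Dr = 0.11 / 0.33 * 100
Dr = 33.33 %


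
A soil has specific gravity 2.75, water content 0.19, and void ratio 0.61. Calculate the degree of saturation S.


Using S = Gs * w / e
S = 2.75 * 0.19 / 0.61
S = 0.8566


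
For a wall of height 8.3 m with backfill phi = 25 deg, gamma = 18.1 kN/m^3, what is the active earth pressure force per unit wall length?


Compute active earth pressure coefficient:
Ka = tan^2(45 - phi/2) = tan^2(32.5) = 0.405859
Compute active force:
Pa = 0.5 * Ka * gamma * H^2
Pa = 0.5 * 0.405859 * 18.1 * 8.3^2
Pa = 253.03 kN/m


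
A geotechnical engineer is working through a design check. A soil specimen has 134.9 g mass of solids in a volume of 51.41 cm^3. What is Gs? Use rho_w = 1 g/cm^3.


Using Gs = m_s / (V_s * rho_w)
Since rho_w = 1 g/cm^3:
Gs = 134.9 / 51.41
Gs = 2.624


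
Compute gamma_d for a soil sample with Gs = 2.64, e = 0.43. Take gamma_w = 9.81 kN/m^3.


Using gamma_d = Gs * gamma_w / (1 + e)
gamma_d = 2.64 * 9.81 / (1 + 0.43)
gamma_d = 2.64 * 9.81 / 1.43
gamma_d = 18.111 kN/m^3


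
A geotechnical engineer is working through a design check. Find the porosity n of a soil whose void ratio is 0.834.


Using the relation n = e / (1 + e)
n = 0.834 / (1 + 0.834)
n = 0.834 / 1.834
n = 0.4547


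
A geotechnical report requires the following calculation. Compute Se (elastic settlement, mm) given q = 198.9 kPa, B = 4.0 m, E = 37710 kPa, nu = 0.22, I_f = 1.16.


Using Se = q * B * (1 - nu^2) * I_f / E
1 - nu^2 = 1 - 0.22^2 = 0.9516
Se = 198.9 * 4.0 * 0.9516 * 1.16 / 37710
Se = 0.023289 m
Convert to mm: Se = 0.023289 * 1000 = 23.289 mm


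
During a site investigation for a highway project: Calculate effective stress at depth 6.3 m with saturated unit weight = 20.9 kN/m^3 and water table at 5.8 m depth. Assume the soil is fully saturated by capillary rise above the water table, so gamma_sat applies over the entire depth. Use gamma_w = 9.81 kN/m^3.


Result: 126.77 kPa

Derivation:
Total stress = gamma_sat * depth
sigma = 20.9 * 6.3 = 131.67 kPa
Pore water pressure u = gamma_w * (depth - d_wt)
u = 9.81 * (6.3 - 5.8) = 4.905 kPa
Effective stress = sigma - u
sigma' = 131.67 - 4.905 = 126.77 kPa


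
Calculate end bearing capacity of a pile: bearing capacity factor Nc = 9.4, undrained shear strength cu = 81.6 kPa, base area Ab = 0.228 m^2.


Result: 174.89 kN

Derivation:
Using Qb = Nc * cu * Ab
Qb = 9.4 * 81.6 * 0.228
Qb = 174.89 kN


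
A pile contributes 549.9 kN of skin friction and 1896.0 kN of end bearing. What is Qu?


Using Qu = Qf + Qb
Qu = 549.9 + 1896.0
Qu = 2445.9 kN


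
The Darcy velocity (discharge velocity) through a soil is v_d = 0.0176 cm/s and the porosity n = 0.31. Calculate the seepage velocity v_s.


Result: 0.05677 cm/s

Derivation:
Using v_s = v_d / n
v_s = 0.0176 / 0.31
v_s = 0.05677 cm/s


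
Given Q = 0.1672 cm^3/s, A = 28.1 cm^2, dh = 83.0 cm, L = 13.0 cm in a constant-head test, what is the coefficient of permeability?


Compute hydraulic gradient:
i = dh / L = 83.0 / 13.0 = 6.38462
Then apply Darcy's law:
k = Q / (A * i)
k = 0.1672 / (28.1 * 6.38462)
k = 0.1672 / 179.408
k = 0.000932 cm/s


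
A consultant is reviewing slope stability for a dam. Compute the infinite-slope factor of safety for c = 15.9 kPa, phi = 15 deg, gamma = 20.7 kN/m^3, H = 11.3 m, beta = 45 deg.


Using Fs = c / (gamma*H*sin(beta)*cos(beta)) + tan(phi)/tan(beta)
Cohesion contribution = 15.9 / (20.7*11.3*sin(45)*cos(45))
Cohesion contribution = 0.13595
Friction contribution = tan(15)/tan(45) = 0.267949
Fs = 0.13595 + 0.267949
Fs = 0.404


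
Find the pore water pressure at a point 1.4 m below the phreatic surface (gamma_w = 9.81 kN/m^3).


Using u = gamma_w * h_w
u = 9.81 * 1.4
u = 13.73 kPa


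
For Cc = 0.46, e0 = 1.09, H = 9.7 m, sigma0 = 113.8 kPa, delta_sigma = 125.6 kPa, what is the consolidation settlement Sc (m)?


Using Sc = Cc * H / (1 + e0) * log10((sigma0 + delta_sigma) / sigma0)
Stress ratio = (113.8 + 125.6) / 113.8 = 2.10369
log10(2.10369) = 0.322982
Cc * H / (1 + e0) = 0.46 * 9.7 / (1 + 1.09) = 2.13493
Sc = 2.13493 * 0.322982
Sc = 0.6895 m


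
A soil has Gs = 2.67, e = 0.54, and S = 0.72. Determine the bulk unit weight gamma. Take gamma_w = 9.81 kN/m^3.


Result: 19.485 kN/m^3

Derivation:
Using gamma = gamma_w * (Gs + S*e) / (1 + e)
Numerator: Gs + S*e = 2.67 + 0.72*0.54 = 3.0588
Denominator: 1 + e = 1 + 0.54 = 1.54
gamma = 9.81 * 3.0588 / 1.54
gamma = 19.485 kN/m^3


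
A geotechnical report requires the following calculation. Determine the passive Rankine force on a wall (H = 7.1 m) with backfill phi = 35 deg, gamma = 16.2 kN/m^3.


Compute passive earth pressure coefficient:
Kp = tan^2(45 + phi/2) = tan^2(62.5) = 3.690172
Compute passive force:
Pp = 0.5 * Kp * gamma * H^2
Pp = 0.5 * 3.690172 * 16.2 * 7.1^2
Pp = 1506.77 kN/m


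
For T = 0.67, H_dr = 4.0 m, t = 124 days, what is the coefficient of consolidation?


Using cv = T * H_dr^2 / t
H_dr^2 = 4.0^2 = 16.0
cv = 0.67 * 16.0 / 124
cv = 0.08645 m^2/day


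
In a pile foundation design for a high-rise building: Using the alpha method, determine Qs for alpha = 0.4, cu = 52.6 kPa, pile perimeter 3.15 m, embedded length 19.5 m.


Using Qs = alpha * cu * perimeter * L
Qs = 0.4 * 52.6 * 3.15 * 19.5
Qs = 1292.38 kN


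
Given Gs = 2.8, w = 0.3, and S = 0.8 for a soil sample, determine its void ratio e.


Using the relation e = Gs * w / S
e = 2.8 * 0.3 / 0.8
e = 1.05


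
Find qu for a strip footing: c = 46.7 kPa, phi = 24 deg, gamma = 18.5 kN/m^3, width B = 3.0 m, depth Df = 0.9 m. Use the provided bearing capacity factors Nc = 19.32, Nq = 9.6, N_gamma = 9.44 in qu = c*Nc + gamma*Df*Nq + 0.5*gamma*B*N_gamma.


Result: 1324.04 kPa

Derivation:
Compute qu = c*Nc + gamma*Df*Nq + 0.5*gamma*B*N_gamma
Term 1: 46.7 * 19.32 = 902.244
Term 2: 18.5 * 0.9 * 9.6 = 159.84
Term 3: 0.5 * 18.5 * 3.0 * 9.44 = 261.96
qu = 902.244 + 159.84 + 261.96
qu = 1324.04 kPa


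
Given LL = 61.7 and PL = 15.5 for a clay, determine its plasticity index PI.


Result: 46.2

Derivation:
Using PI = LL - PL
PI = 61.7 - 15.5
PI = 46.2


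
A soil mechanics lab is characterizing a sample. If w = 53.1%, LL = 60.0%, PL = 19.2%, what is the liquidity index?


Result: 0.831

Derivation:
First compute the plasticity index:
PI = LL - PL = 60.0 - 19.2 = 40.8
Then compute the liquidity index:
LI = (w - PL) / PI
LI = (53.1 - 19.2) / 40.8
LI = 0.831


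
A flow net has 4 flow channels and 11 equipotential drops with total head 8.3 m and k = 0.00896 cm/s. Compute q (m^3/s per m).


Result: 0.0002704 m^3/s per m

Derivation:
Convert k to m/s for unit consistency with H:
k = 0.00896 cm/s = 0.00896 / 100 m/s = 8.96e-05 m/s
Using q = k * H * Nf / Nd
Nf / Nd = 4 / 11 = 0.3636
q = 8.96e-05 * 8.3 * 0.3636
q = 0.0002704 m^3/s per m


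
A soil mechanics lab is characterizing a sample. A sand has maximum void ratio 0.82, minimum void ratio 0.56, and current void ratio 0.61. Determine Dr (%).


Using Dr = (e_max - e) / (e_max - e_min) * 100
e_max - e = 0.82 - 0.61 = 0.21
e_max - e_min = 0.82 - 0.56 = 0.26
Dr = 0.21 / 0.26 * 100
Dr = 80.77 %


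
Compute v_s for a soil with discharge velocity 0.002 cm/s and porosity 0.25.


Using v_s = v_d / n
v_s = 0.002 / 0.25
v_s = 0.008 cm/s


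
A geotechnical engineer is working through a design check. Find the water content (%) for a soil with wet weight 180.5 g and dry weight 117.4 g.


Using w = (m_wet - m_dry) / m_dry * 100
m_wet - m_dry = 180.5 - 117.4 = 63.1 g
w = 63.1 / 117.4 * 100
w = 53.75 %


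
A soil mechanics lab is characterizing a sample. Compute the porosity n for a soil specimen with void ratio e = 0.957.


Using the relation n = e / (1 + e)
n = 0.957 / (1 + 0.957)
n = 0.957 / 1.957
n = 0.489


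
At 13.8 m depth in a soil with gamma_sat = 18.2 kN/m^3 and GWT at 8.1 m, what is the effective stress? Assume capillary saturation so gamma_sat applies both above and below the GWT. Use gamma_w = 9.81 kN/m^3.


Total stress = gamma_sat * depth
sigma = 18.2 * 13.8 = 251.16 kPa
Pore water pressure u = gamma_w * (depth - d_wt)
u = 9.81 * (13.8 - 8.1) = 55.917 kPa
Effective stress = sigma - u
sigma' = 251.16 - 55.917 = 195.24 kPa


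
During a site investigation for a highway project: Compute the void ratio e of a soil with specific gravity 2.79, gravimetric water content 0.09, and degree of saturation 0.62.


Using the relation e = Gs * w / S
e = 2.79 * 0.09 / 0.62
e = 0.405


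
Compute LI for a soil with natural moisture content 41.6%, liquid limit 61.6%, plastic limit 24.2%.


Result: 0.465

Derivation:
First compute the plasticity index:
PI = LL - PL = 61.6 - 24.2 = 37.4
Then compute the liquidity index:
LI = (w - PL) / PI
LI = (41.6 - 24.2) / 37.4
LI = 0.465


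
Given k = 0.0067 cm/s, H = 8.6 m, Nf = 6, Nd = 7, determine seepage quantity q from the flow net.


Convert k to m/s for unit consistency with H:
k = 0.0067 cm/s = 0.0067 / 100 m/s = 6.7e-05 m/s
Using q = k * H * Nf / Nd
Nf / Nd = 6 / 7 = 0.8571
q = 6.7e-05 * 8.6 * 0.8571
q = 0.0004939 m^3/s per m


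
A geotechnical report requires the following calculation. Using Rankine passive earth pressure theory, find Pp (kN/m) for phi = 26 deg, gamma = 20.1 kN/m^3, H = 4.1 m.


Result: 432.67 kN/m

Derivation:
Compute passive earth pressure coefficient:
Kp = tan^2(45 + phi/2) = tan^2(58.0) = 2.561071
Compute passive force:
Pp = 0.5 * Kp * gamma * H^2
Pp = 0.5 * 2.561071 * 20.1 * 4.1^2
Pp = 432.67 kN/m


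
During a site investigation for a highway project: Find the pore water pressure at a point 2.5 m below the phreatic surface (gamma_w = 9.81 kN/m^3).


Result: 24.53 kPa

Derivation:
Using u = gamma_w * h_w
u = 9.81 * 2.5
u = 24.53 kPa


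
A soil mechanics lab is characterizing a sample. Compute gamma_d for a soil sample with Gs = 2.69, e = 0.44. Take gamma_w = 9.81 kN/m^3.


Result: 18.326 kN/m^3

Derivation:
Using gamma_d = Gs * gamma_w / (1 + e)
gamma_d = 2.69 * 9.81 / (1 + 0.44)
gamma_d = 2.69 * 9.81 / 1.44
gamma_d = 18.326 kN/m^3


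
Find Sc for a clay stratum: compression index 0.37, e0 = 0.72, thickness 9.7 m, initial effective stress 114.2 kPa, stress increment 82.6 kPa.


Using Sc = Cc * H / (1 + e0) * log10((sigma0 + delta_sigma) / sigma0)
Stress ratio = (114.2 + 82.6) / 114.2 = 1.72329
log10(1.72329) = 0.236359
Cc * H / (1 + e0) = 0.37 * 9.7 / (1 + 0.72) = 2.08663
Sc = 2.08663 * 0.236359
Sc = 0.4932 m


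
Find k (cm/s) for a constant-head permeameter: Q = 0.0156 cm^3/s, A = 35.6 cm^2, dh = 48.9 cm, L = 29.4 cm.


Result: 0.000263 cm/s

Derivation:
Compute hydraulic gradient:
i = dh / L = 48.9 / 29.4 = 1.66327
Then apply Darcy's law:
k = Q / (A * i)
k = 0.0156 / (35.6 * 1.66327)
k = 0.0156 / 59.2122
k = 0.000263 cm/s


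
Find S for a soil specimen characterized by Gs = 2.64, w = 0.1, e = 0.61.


Result: 0.4328

Derivation:
Using S = Gs * w / e
S = 2.64 * 0.1 / 0.61
S = 0.4328


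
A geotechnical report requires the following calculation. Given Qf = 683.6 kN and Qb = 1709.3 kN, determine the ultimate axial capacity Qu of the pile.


Using Qu = Qf + Qb
Qu = 683.6 + 1709.3
Qu = 2392.9 kN


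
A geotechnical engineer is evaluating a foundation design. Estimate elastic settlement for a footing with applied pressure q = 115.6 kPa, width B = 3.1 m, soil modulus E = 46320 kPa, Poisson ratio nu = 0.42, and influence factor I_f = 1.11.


Using Se = q * B * (1 - nu^2) * I_f / E
1 - nu^2 = 1 - 0.42^2 = 0.8236
Se = 115.6 * 3.1 * 0.8236 * 1.11 / 46320
Se = 0.007073 m
Convert to mm: Se = 0.007073 * 1000 = 7.073 mm


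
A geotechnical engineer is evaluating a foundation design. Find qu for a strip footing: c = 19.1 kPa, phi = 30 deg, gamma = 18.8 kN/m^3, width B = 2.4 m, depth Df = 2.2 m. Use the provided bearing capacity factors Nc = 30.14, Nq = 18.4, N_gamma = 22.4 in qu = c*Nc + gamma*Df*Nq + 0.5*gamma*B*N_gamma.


Compute qu = c*Nc + gamma*Df*Nq + 0.5*gamma*B*N_gamma
Term 1: 19.1 * 30.14 = 575.674
Term 2: 18.8 * 2.2 * 18.4 = 761.024
Term 3: 0.5 * 18.8 * 2.4 * 22.4 = 505.344
qu = 575.674 + 761.024 + 505.344
qu = 1842.04 kPa


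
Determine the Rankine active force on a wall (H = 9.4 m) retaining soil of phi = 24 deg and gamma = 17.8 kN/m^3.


Compute active earth pressure coefficient:
Ka = tan^2(45 - phi/2) = tan^2(33.0) = 0.42173
Compute active force:
Pa = 0.5 * Ka * gamma * H^2
Pa = 0.5 * 0.42173 * 17.8 * 9.4^2
Pa = 331.65 kN/m


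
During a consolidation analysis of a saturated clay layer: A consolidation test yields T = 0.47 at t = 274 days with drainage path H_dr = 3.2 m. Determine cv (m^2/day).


Using cv = T * H_dr^2 / t
H_dr^2 = 3.2^2 = 10.24
cv = 0.47 * 10.24 / 274
cv = 0.01756 m^2/day


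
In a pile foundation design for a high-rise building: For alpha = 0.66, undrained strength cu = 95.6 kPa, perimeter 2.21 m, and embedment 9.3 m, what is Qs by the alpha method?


Using Qs = alpha * cu * perimeter * L
Qs = 0.66 * 95.6 * 2.21 * 9.3
Qs = 1296.81 kN


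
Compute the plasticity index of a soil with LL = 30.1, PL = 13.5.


Using PI = LL - PL
PI = 30.1 - 13.5
PI = 16.6


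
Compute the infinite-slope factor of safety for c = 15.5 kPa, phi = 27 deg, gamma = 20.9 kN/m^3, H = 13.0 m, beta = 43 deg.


Result: 0.661

Derivation:
Using Fs = c / (gamma*H*sin(beta)*cos(beta)) + tan(phi)/tan(beta)
Cohesion contribution = 15.5 / (20.9*13.0*sin(43)*cos(43))
Cohesion contribution = 0.114375
Friction contribution = tan(27)/tan(43) = 0.546399
Fs = 0.114375 + 0.546399
Fs = 0.661


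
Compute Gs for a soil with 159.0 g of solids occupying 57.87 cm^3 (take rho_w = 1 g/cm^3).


Using Gs = m_s / (V_s * rho_w)
Since rho_w = 1 g/cm^3:
Gs = 159.0 / 57.87
Gs = 2.748


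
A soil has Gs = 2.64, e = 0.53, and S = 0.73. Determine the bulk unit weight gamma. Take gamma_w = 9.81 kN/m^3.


Result: 19.408 kN/m^3

Derivation:
Using gamma = gamma_w * (Gs + S*e) / (1 + e)
Numerator: Gs + S*e = 2.64 + 0.73*0.53 = 3.0269
Denominator: 1 + e = 1 + 0.53 = 1.53
gamma = 9.81 * 3.0269 / 1.53
gamma = 19.408 kN/m^3


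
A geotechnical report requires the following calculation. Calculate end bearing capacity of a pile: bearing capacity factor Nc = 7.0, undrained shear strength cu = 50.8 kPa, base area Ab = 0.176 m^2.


Using Qb = Nc * cu * Ab
Qb = 7.0 * 50.8 * 0.176
Qb = 62.59 kN


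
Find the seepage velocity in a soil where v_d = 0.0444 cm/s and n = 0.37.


Using v_s = v_d / n
v_s = 0.0444 / 0.37
v_s = 0.12 cm/s


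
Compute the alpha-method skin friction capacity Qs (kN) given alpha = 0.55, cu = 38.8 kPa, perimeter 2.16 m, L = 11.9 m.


Using Qs = alpha * cu * perimeter * L
Qs = 0.55 * 38.8 * 2.16 * 11.9
Qs = 548.52 kN


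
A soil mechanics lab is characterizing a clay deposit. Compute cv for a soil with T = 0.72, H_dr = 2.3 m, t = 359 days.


Using cv = T * H_dr^2 / t
H_dr^2 = 2.3^2 = 5.29
cv = 0.72 * 5.29 / 359
cv = 0.01061 m^2/day


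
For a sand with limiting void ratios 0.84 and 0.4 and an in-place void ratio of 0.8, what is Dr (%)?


Using Dr = (e_max - e) / (e_max - e_min) * 100
e_max - e = 0.84 - 0.8 = 0.04
e_max - e_min = 0.84 - 0.4 = 0.44
Dr = 0.04 / 0.44 * 100
Dr = 9.09 %


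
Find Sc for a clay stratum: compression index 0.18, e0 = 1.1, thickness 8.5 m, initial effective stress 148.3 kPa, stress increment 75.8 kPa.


Using Sc = Cc * H / (1 + e0) * log10((sigma0 + delta_sigma) / sigma0)
Stress ratio = (148.3 + 75.8) / 148.3 = 1.51113
log10(1.51113) = 0.179301
Cc * H / (1 + e0) = 0.18 * 8.5 / (1 + 1.1) = 0.728571
Sc = 0.728571 * 0.179301
Sc = 0.1306 m


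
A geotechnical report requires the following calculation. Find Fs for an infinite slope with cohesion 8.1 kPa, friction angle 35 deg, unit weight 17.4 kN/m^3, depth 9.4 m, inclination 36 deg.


Using Fs = c / (gamma*H*sin(beta)*cos(beta)) + tan(phi)/tan(beta)
Cohesion contribution = 8.1 / (17.4*9.4*sin(36)*cos(36))
Cohesion contribution = 0.104143
Friction contribution = tan(35)/tan(36) = 0.963753
Fs = 0.104143 + 0.963753
Fs = 1.068


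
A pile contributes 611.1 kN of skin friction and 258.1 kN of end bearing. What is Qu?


Using Qu = Qf + Qb
Qu = 611.1 + 258.1
Qu = 869.2 kN


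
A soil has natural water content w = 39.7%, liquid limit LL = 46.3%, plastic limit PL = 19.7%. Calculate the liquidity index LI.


Result: 0.752

Derivation:
First compute the plasticity index:
PI = LL - PL = 46.3 - 19.7 = 26.6
Then compute the liquidity index:
LI = (w - PL) / PI
LI = (39.7 - 19.7) / 26.6
LI = 0.752


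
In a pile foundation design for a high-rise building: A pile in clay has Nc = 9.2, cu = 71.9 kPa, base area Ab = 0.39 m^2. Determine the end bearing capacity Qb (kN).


Result: 257.98 kN

Derivation:
Using Qb = Nc * cu * Ab
Qb = 9.2 * 71.9 * 0.39
Qb = 257.98 kN


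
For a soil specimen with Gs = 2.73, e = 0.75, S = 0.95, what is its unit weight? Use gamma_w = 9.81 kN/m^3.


Using gamma = gamma_w * (Gs + S*e) / (1 + e)
Numerator: Gs + S*e = 2.73 + 0.95*0.75 = 3.4425
Denominator: 1 + e = 1 + 0.75 = 1.75
gamma = 9.81 * 3.4425 / 1.75
gamma = 19.298 kN/m^3


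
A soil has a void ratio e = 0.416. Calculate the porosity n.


Using the relation n = e / (1 + e)
n = 0.416 / (1 + 0.416)
n = 0.416 / 1.416
n = 0.2938


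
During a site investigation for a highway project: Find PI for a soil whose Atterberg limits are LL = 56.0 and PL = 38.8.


Using PI = LL - PL
PI = 56.0 - 38.8
PI = 17.2


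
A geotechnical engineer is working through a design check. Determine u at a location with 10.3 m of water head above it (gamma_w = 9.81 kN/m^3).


Using u = gamma_w * h_w
u = 9.81 * 10.3
u = 101.04 kPa


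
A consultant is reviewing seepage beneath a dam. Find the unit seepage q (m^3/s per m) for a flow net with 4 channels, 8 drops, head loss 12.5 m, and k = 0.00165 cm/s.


Convert k to m/s for unit consistency with H:
k = 0.00165 cm/s = 0.00165 / 100 m/s = 1.65e-05 m/s
Using q = k * H * Nf / Nd
Nf / Nd = 4 / 8 = 0.5
q = 1.65e-05 * 12.5 * 0.5
q = 0.0001031 m^3/s per m


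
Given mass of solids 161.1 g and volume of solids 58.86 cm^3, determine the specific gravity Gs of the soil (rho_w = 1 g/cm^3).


Using Gs = m_s / (V_s * rho_w)
Since rho_w = 1 g/cm^3:
Gs = 161.1 / 58.86
Gs = 2.737


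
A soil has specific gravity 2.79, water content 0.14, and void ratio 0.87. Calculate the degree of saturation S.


Using S = Gs * w / e
S = 2.79 * 0.14 / 0.87
S = 0.449


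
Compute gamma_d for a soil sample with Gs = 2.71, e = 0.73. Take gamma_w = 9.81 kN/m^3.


Using gamma_d = Gs * gamma_w / (1 + e)
gamma_d = 2.71 * 9.81 / (1 + 0.73)
gamma_d = 2.71 * 9.81 / 1.73
gamma_d = 15.367 kN/m^3


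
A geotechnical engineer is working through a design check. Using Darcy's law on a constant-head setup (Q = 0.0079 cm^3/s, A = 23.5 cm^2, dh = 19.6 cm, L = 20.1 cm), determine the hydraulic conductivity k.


Compute hydraulic gradient:
i = dh / L = 19.6 / 20.1 = 0.975124
Then apply Darcy's law:
k = Q / (A * i)
k = 0.0079 / (23.5 * 0.975124)
k = 0.0079 / 22.9154
k = 0.000345 cm/s


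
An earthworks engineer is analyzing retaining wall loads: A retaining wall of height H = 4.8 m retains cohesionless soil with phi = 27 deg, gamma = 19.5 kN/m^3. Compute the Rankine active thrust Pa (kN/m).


Result: 84.36 kN/m

Derivation:
Compute active earth pressure coefficient:
Ka = tan^2(45 - phi/2) = tan^2(31.5) = 0.375525
Compute active force:
Pa = 0.5 * Ka * gamma * H^2
Pa = 0.5 * 0.375525 * 19.5 * 4.8^2
Pa = 84.36 kN/m


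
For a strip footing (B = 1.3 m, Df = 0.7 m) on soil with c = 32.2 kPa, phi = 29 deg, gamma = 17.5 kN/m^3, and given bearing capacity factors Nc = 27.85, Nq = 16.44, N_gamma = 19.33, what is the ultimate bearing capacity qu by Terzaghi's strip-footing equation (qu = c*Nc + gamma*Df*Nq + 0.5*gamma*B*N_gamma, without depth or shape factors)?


Compute qu = c*Nc + gamma*Df*Nq + 0.5*gamma*B*N_gamma
Term 1: 32.2 * 27.85 = 896.77
Term 2: 17.5 * 0.7 * 16.44 = 201.39
Term 3: 0.5 * 17.5 * 1.3 * 19.33 = 219.87875
qu = 896.77 + 201.39 + 219.87875
qu = 1318.04 kPa


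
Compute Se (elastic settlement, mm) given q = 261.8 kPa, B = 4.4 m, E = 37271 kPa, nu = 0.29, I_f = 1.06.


Result: 30.006 mm

Derivation:
Using Se = q * B * (1 - nu^2) * I_f / E
1 - nu^2 = 1 - 0.29^2 = 0.9159
Se = 261.8 * 4.4 * 0.9159 * 1.06 / 37271
Se = 0.030006 m
Convert to mm: Se = 0.030006 * 1000 = 30.006 mm


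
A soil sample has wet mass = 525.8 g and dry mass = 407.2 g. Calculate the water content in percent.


Using w = (m_wet - m_dry) / m_dry * 100
m_wet - m_dry = 525.8 - 407.2 = 118.6 g
w = 118.6 / 407.2 * 100
w = 29.13 %


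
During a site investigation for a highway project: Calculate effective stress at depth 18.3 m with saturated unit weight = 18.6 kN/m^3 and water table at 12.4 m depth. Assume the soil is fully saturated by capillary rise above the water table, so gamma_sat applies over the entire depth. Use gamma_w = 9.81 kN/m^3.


Result: 282.5 kPa

Derivation:
Total stress = gamma_sat * depth
sigma = 18.6 * 18.3 = 340.38 kPa
Pore water pressure u = gamma_w * (depth - d_wt)
u = 9.81 * (18.3 - 12.4) = 57.879 kPa
Effective stress = sigma - u
sigma' = 340.38 - 57.879 = 282.5 kPa


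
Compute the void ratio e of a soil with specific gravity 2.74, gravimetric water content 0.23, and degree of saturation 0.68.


Using the relation e = Gs * w / S
e = 2.74 * 0.23 / 0.68
e = 0.9268


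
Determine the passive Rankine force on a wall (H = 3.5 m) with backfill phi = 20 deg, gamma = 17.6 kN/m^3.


Compute passive earth pressure coefficient:
Kp = tan^2(45 + phi/2) = tan^2(55.0) = 2.039607
Compute passive force:
Pp = 0.5 * Kp * gamma * H^2
Pp = 0.5 * 2.039607 * 17.6 * 3.5^2
Pp = 219.87 kN/m


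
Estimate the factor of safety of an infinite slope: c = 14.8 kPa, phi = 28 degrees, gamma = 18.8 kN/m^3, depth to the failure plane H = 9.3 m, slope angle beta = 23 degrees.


Using Fs = c / (gamma*H*sin(beta)*cos(beta)) + tan(phi)/tan(beta)
Cohesion contribution = 14.8 / (18.8*9.3*sin(23)*cos(23))
Cohesion contribution = 0.235351
Friction contribution = tan(28)/tan(23) = 1.25263
Fs = 0.235351 + 1.25263
Fs = 1.488


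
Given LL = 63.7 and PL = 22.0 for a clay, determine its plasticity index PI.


Using PI = LL - PL
PI = 63.7 - 22.0
PI = 41.7


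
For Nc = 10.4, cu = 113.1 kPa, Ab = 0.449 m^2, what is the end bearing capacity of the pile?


Using Qb = Nc * cu * Ab
Qb = 10.4 * 113.1 * 0.449
Qb = 528.13 kN


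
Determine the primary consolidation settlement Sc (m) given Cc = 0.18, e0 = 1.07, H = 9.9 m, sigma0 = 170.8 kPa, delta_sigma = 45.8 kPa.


Using Sc = Cc * H / (1 + e0) * log10((sigma0 + delta_sigma) / sigma0)
Stress ratio = (170.8 + 45.8) / 170.8 = 1.26815
log10(1.26815) = 0.103171
Cc * H / (1 + e0) = 0.18 * 9.9 / (1 + 1.07) = 0.86087
Sc = 0.86087 * 0.103171
Sc = 0.0888 m


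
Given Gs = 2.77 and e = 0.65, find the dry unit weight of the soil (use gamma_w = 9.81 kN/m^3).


Result: 16.469 kN/m^3

Derivation:
Using gamma_d = Gs * gamma_w / (1 + e)
gamma_d = 2.77 * 9.81 / (1 + 0.65)
gamma_d = 2.77 * 9.81 / 1.65
gamma_d = 16.469 kN/m^3


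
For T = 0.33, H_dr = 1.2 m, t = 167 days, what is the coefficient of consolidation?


Using cv = T * H_dr^2 / t
H_dr^2 = 1.2^2 = 1.44
cv = 0.33 * 1.44 / 167
cv = 0.00285 m^2/day


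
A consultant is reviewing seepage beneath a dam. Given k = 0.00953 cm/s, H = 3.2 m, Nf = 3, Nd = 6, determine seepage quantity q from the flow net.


Convert k to m/s for unit consistency with H:
k = 0.00953 cm/s = 0.00953 / 100 m/s = 9.53e-05 m/s
Using q = k * H * Nf / Nd
Nf / Nd = 3 / 6 = 0.5
q = 9.53e-05 * 3.2 * 0.5
q = 0.0001525 m^3/s per m


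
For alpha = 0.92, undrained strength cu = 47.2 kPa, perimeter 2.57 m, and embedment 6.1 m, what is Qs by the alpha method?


Result: 680.76 kN

Derivation:
Using Qs = alpha * cu * perimeter * L
Qs = 0.92 * 47.2 * 2.57 * 6.1
Qs = 680.76 kN


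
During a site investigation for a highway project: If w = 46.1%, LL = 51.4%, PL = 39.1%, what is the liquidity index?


First compute the plasticity index:
PI = LL - PL = 51.4 - 39.1 = 12.3
Then compute the liquidity index:
LI = (w - PL) / PI
LI = (46.1 - 39.1) / 12.3
LI = 0.569


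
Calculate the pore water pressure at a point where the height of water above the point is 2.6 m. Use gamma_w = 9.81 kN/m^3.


Using u = gamma_w * h_w
u = 9.81 * 2.6
u = 25.51 kPa


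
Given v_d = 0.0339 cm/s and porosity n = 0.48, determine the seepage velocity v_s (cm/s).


Using v_s = v_d / n
v_s = 0.0339 / 0.48
v_s = 0.07063 cm/s


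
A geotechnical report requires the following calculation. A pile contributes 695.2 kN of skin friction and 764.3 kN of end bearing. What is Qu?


Using Qu = Qf + Qb
Qu = 695.2 + 764.3
Qu = 1459.5 kN


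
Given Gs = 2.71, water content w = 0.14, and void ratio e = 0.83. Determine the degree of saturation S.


Using S = Gs * w / e
S = 2.71 * 0.14 / 0.83
S = 0.4571


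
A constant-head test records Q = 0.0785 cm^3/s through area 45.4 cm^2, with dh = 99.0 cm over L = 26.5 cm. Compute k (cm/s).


Compute hydraulic gradient:
i = dh / L = 99.0 / 26.5 = 3.73585
Then apply Darcy's law:
k = Q / (A * i)
k = 0.0785 / (45.4 * 3.73585)
k = 0.0785 / 169.608
k = 0.000463 cm/s


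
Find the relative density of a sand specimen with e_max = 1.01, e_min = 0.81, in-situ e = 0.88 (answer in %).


Result: 65.0 %

Derivation:
Using Dr = (e_max - e) / (e_max - e_min) * 100
e_max - e = 1.01 - 0.88 = 0.13
e_max - e_min = 1.01 - 0.81 = 0.2
Dr = 0.13 / 0.2 * 100
Dr = 65.0 %


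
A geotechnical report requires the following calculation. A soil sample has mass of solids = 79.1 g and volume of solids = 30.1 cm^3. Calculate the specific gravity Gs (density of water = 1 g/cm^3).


Result: 2.628

Derivation:
Using Gs = m_s / (V_s * rho_w)
Since rho_w = 1 g/cm^3:
Gs = 79.1 / 30.1
Gs = 2.628


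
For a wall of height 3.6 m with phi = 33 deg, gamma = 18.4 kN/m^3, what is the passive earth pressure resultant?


Compute passive earth pressure coefficient:
Kp = tan^2(45 + phi/2) = tan^2(61.5) = 3.39212
Compute passive force:
Pp = 0.5 * Kp * gamma * H^2
Pp = 0.5 * 3.39212 * 18.4 * 3.6^2
Pp = 404.45 kN/m


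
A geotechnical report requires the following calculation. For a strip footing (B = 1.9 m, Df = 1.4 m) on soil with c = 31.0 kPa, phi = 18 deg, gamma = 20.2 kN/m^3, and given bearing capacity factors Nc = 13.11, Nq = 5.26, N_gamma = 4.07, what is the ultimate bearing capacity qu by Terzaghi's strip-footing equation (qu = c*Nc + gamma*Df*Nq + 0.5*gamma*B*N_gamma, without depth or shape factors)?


Compute qu = c*Nc + gamma*Df*Nq + 0.5*gamma*B*N_gamma
Term 1: 31.0 * 13.11 = 406.41
Term 2: 20.2 * 1.4 * 5.26 = 148.7528
Term 3: 0.5 * 20.2 * 1.9 * 4.07 = 78.1033
qu = 406.41 + 148.7528 + 78.1033
qu = 633.27 kPa


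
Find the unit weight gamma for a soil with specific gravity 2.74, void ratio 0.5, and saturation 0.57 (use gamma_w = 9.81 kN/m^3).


Using gamma = gamma_w * (Gs + S*e) / (1 + e)
Numerator: Gs + S*e = 2.74 + 0.57*0.5 = 3.025
Denominator: 1 + e = 1 + 0.5 = 1.5
gamma = 9.81 * 3.025 / 1.5
gamma = 19.784 kN/m^3


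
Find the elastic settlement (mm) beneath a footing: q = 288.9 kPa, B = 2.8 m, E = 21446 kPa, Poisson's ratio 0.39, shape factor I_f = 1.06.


Using Se = q * B * (1 - nu^2) * I_f / E
1 - nu^2 = 1 - 0.39^2 = 0.8479
Se = 288.9 * 2.8 * 0.8479 * 1.06 / 21446
Se = 0.033901 m
Convert to mm: Se = 0.033901 * 1000 = 33.901 mm


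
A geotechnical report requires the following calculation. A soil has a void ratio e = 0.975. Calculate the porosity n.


Using the relation n = e / (1 + e)
n = 0.975 / (1 + 0.975)
n = 0.975 / 1.975
n = 0.4937


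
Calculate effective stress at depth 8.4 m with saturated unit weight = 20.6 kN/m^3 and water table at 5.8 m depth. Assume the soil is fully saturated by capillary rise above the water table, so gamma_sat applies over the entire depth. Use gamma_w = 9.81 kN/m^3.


Total stress = gamma_sat * depth
sigma = 20.6 * 8.4 = 173.04 kPa
Pore water pressure u = gamma_w * (depth - d_wt)
u = 9.81 * (8.4 - 5.8) = 25.506 kPa
Effective stress = sigma - u
sigma' = 173.04 - 25.506 = 147.53 kPa


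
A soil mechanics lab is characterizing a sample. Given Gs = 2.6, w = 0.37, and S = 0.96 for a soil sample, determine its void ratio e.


Using the relation e = Gs * w / S
e = 2.6 * 0.37 / 0.96
e = 1.0021


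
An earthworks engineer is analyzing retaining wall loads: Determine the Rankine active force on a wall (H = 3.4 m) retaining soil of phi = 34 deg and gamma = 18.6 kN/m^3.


Compute active earth pressure coefficient:
Ka = tan^2(45 - phi/2) = tan^2(28.0) = 0.282715
Compute active force:
Pa = 0.5 * Ka * gamma * H^2
Pa = 0.5 * 0.282715 * 18.6 * 3.4^2
Pa = 30.39 kN/m


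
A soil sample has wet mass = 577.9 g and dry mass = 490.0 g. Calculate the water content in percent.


Result: 17.94 %

Derivation:
Using w = (m_wet - m_dry) / m_dry * 100
m_wet - m_dry = 577.9 - 490.0 = 87.9 g
w = 87.9 / 490.0 * 100
w = 17.94 %


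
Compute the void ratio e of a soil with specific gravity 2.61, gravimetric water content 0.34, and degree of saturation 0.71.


Using the relation e = Gs * w / S
e = 2.61 * 0.34 / 0.71
e = 1.2499


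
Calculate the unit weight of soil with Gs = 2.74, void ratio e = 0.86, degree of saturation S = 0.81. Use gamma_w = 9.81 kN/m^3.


Result: 18.125 kN/m^3

Derivation:
Using gamma = gamma_w * (Gs + S*e) / (1 + e)
Numerator: Gs + S*e = 2.74 + 0.81*0.86 = 3.4366
Denominator: 1 + e = 1 + 0.86 = 1.86
gamma = 9.81 * 3.4366 / 1.86
gamma = 18.125 kN/m^3


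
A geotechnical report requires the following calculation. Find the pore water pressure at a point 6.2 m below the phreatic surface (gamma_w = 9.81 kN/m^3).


Using u = gamma_w * h_w
u = 9.81 * 6.2
u = 60.82 kPa


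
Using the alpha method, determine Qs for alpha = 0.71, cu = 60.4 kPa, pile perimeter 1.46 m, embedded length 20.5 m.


Result: 1283.52 kN

Derivation:
Using Qs = alpha * cu * perimeter * L
Qs = 0.71 * 60.4 * 1.46 * 20.5
Qs = 1283.52 kN


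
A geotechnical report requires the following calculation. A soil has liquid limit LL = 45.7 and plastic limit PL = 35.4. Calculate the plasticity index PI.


Result: 10.3

Derivation:
Using PI = LL - PL
PI = 45.7 - 35.4
PI = 10.3


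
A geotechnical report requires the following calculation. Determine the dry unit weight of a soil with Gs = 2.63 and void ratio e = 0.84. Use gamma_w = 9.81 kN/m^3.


Using gamma_d = Gs * gamma_w / (1 + e)
gamma_d = 2.63 * 9.81 / (1 + 0.84)
gamma_d = 2.63 * 9.81 / 1.84
gamma_d = 14.022 kN/m^3


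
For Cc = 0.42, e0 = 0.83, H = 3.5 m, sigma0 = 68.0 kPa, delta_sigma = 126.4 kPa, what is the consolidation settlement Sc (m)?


Using Sc = Cc * H / (1 + e0) * log10((sigma0 + delta_sigma) / sigma0)
Stress ratio = (68.0 + 126.4) / 68.0 = 2.85882
log10(2.85882) = 0.456187
Cc * H / (1 + e0) = 0.42 * 3.5 / (1 + 0.83) = 0.803279
Sc = 0.803279 * 0.456187
Sc = 0.3664 m


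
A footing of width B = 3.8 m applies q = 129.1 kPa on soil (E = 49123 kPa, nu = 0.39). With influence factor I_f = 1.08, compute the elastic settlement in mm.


Result: 9.145 mm

Derivation:
Using Se = q * B * (1 - nu^2) * I_f / E
1 - nu^2 = 1 - 0.39^2 = 0.8479
Se = 129.1 * 3.8 * 0.8479 * 1.08 / 49123
Se = 0.009145 m
Convert to mm: Se = 0.009145 * 1000 = 9.145 mm


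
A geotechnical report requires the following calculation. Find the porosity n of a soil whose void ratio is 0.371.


Using the relation n = e / (1 + e)
n = 0.371 / (1 + 0.371)
n = 0.371 / 1.371
n = 0.2706


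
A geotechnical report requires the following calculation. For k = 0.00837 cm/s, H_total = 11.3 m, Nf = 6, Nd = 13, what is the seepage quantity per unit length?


Convert k to m/s for unit consistency with H:
k = 0.00837 cm/s = 0.00837 / 100 m/s = 8.37e-05 m/s
Using q = k * H * Nf / Nd
Nf / Nd = 6 / 13 = 0.4615
q = 8.37e-05 * 11.3 * 0.4615
q = 0.0004365 m^3/s per m


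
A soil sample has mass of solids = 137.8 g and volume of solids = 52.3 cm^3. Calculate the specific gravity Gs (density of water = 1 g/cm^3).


Using Gs = m_s / (V_s * rho_w)
Since rho_w = 1 g/cm^3:
Gs = 137.8 / 52.3
Gs = 2.635


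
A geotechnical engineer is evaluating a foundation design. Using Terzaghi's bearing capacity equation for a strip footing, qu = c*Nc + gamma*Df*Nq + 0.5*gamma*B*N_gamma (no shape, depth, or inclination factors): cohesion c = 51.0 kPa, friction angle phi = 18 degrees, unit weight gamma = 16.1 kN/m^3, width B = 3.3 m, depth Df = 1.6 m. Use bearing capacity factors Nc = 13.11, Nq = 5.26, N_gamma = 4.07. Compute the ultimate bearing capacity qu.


Result: 912.23 kPa

Derivation:
Compute qu = c*Nc + gamma*Df*Nq + 0.5*gamma*B*N_gamma
Term 1: 51.0 * 13.11 = 668.61
Term 2: 16.1 * 1.6 * 5.26 = 135.4976
Term 3: 0.5 * 16.1 * 3.3 * 4.07 = 108.11955
qu = 668.61 + 135.4976 + 108.11955
qu = 912.23 kPa


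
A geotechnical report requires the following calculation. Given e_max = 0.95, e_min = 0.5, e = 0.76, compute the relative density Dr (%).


Using Dr = (e_max - e) / (e_max - e_min) * 100
e_max - e = 0.95 - 0.76 = 0.19
e_max - e_min = 0.95 - 0.5 = 0.45
Dr = 0.19 / 0.45 * 100
Dr = 42.22 %


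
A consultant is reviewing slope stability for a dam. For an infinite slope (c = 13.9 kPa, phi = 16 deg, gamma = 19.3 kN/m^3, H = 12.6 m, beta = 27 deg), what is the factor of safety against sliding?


Using Fs = c / (gamma*H*sin(beta)*cos(beta)) + tan(phi)/tan(beta)
Cohesion contribution = 13.9 / (19.3*12.6*sin(27)*cos(27))
Cohesion contribution = 0.141306
Friction contribution = tan(16)/tan(27) = 0.56277
Fs = 0.141306 + 0.56277
Fs = 0.704


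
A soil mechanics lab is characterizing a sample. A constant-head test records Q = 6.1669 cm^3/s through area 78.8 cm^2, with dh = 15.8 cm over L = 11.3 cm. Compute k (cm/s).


Compute hydraulic gradient:
i = dh / L = 15.8 / 11.3 = 1.39823
Then apply Darcy's law:
k = Q / (A * i)
k = 6.1669 / (78.8 * 1.39823)
k = 6.1669 / 110.181
k = 0.055971 cm/s


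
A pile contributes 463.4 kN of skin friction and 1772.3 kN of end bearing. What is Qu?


Using Qu = Qf + Qb
Qu = 463.4 + 1772.3
Qu = 2235.7 kN


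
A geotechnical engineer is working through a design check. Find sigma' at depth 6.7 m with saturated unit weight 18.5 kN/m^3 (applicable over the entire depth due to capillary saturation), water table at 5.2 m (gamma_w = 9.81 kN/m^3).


Result: 109.24 kPa

Derivation:
Total stress = gamma_sat * depth
sigma = 18.5 * 6.7 = 123.95 kPa
Pore water pressure u = gamma_w * (depth - d_wt)
u = 9.81 * (6.7 - 5.2) = 14.715 kPa
Effective stress = sigma - u
sigma' = 123.95 - 14.715 = 109.24 kPa


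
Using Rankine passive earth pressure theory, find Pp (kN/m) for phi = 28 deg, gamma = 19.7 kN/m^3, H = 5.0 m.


Compute passive earth pressure coefficient:
Kp = tan^2(45 + phi/2) = tan^2(59.0) = 2.769826
Compute passive force:
Pp = 0.5 * Kp * gamma * H^2
Pp = 0.5 * 2.769826 * 19.7 * 5.0^2
Pp = 682.07 kN/m


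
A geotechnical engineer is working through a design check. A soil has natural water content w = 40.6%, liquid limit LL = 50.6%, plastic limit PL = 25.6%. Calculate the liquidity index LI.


Result: 0.6

Derivation:
First compute the plasticity index:
PI = LL - PL = 50.6 - 25.6 = 25.0
Then compute the liquidity index:
LI = (w - PL) / PI
LI = (40.6 - 25.6) / 25.0
LI = 0.6


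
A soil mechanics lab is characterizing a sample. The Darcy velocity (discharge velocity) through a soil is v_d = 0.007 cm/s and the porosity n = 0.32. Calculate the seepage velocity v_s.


Using v_s = v_d / n
v_s = 0.007 / 0.32
v_s = 0.02187 cm/s
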